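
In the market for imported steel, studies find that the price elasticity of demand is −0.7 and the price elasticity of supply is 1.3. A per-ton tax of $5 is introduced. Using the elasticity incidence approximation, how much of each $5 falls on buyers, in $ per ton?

Buyers bear ≈ $3.25 per ton.

Incidence ratio: buyers' share ≈ εs / (εs + |εd|) = 1.3 / (1.3 + 0.7) = 0.65.
So buyers bear ≈ 0.65 × $5 = $3.25; sellers bear $1.75.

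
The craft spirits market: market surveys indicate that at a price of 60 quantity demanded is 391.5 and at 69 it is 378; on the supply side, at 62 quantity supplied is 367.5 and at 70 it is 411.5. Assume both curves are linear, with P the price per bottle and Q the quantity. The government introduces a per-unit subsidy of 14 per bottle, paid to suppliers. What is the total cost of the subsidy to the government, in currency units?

Government outlay = 5607.

Demand slope: (378 − 391.5)/(69 − 60) = -1.5, so Qd = 481.5 − 1.5P.
Supply slope: (411.5 − 367.5)/(70 − 62) = 5.5, so Qs = 5.5P + 26.5.
Before the subsidy: set 481.5 − 1.5P = 5.5P + 26.5 → P* = 65, Q* = 384.
With a per-unit subsidy paid to suppliers, each receives P + 14 per unit sold, so supply becomes Qs = 5.5(P + 14) + 26.5.
New equilibrium: buyers pay 54, suppliers receive 68, Q = 400.5. (Wedge: Pb − Ps = −14.)
Outlay = t · Q = 14 · 400.5 = 5607.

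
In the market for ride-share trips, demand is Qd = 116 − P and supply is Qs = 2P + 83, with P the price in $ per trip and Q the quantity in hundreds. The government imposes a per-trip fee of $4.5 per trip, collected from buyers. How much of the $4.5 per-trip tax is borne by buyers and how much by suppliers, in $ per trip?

Before the tax: set 116 − P = 2P + 83 → P* = $11, Q* = 105.
With the tax collected from buyers, demand (in seller-price terms) shifts: Qd = 116 − (P + 4.5).
Solving gives Q = 102 with buyers paying $14 and suppliers receiving $9.5 (the $4.5 wedge).
Burden on buyers: $3; on suppliers: $1.5. (They sum to $4.5.)

Buyers bear $3 per trip; suppliers bear $1.5 per trip.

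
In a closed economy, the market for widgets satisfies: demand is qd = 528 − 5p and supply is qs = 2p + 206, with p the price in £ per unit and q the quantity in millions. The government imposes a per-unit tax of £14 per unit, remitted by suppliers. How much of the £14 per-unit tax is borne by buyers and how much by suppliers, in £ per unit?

Buyers bear £4 per unit; suppliers bear £10 per unit.

Without the tax, 528 − 5p = 2p + 206 gives 7p = 322, so p* = £46 and q* = 298.
With the tax collected from suppliers, supply shifts: qs = 2(p − 14) + 206.
New equilibrium: buyers pay £50, suppliers receive £36, q = 278. (Wedge: pb − ps = 14.)
Burden on buyers: £4; on suppliers: £10. (They sum to £14.)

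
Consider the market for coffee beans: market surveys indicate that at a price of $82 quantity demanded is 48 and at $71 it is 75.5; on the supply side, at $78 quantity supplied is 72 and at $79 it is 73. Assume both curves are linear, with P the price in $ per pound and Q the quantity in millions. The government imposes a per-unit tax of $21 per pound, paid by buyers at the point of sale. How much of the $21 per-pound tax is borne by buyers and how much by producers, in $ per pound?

Buyers bear $6 per pound; producers bear $15 per pound.

Demand slope: (75.5 − 48)/(71 − 82) = -2.5, so Qd = 253 − 2.5P.
Supply slope: (73 − 72)/(79 − 78) = 1, so Qs = P − 6.
Without the tax, 253 − 2.5P = P − 6 gives 3.5P = 259, so P* = $74 and Q* = 68.
With the tax collected from buyers, demand (in seller-price terms) shifts: Qd = 253 − 2.5(P + 21).
New equilibrium: buyers pay $80, producers receive $59, Q = 53. (Wedge: Pb − Ps = 21.)
Burden on buyers: $6; on producers: $15. (They sum to $21.)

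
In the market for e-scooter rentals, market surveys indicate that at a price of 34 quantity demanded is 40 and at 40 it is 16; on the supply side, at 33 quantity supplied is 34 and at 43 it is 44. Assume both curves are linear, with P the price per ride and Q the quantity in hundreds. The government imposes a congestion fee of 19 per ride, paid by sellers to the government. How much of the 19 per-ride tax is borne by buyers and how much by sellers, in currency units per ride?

Demand slope: (16 − 40)/(40 − 34) = -4, so Qd = 176 − 4P.
Supply slope: (44 − 34)/(43 − 33) = 1, so Qs = P + 1.
Without the tax, 176 − 4P = P + 1 gives 5P = 175, so P* = 35 and Q* = 36.
With the tax collected from sellers, supply shifts: Qs = (P − 19) + 1.
Solving gives Q = 20.8 with buyers paying 38.8 and sellers receiving 19.8 (the 19 wedge).
Burden on buyers: 3.8; on sellers: 15.2. (They sum to 19.)
The less price-elastic side of the market bears the larger share of a per-unit tax.

Buyers bear 3.8 per ride; sellers bear 15.2 per ride.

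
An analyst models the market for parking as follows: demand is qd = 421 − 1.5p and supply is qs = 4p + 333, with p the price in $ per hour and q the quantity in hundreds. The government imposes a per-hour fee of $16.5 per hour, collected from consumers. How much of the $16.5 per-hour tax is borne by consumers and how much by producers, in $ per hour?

Consumers bear $12 per hour; producers bear $4.5 per hour.

Without the tax, 421 − 1.5p = 4p + 333 gives 5.5p = 88, so p* = $16 and q* = 397.
With the tax collected from consumers, demand (in seller-price terms) shifts: qd = 421 − 1.5(p + 16.5).
Solving gives q = 379 with consumers paying $28 and producers receiving $11.5 (the $16.5 wedge).
Burden on consumers: $12; on producers: $4.5. (They sum to $16.5.)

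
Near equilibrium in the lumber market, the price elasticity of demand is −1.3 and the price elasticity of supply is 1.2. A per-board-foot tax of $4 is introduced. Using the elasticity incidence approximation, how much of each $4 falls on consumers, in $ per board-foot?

Incidence ratio: consumers' share ≈ εs / (εs + |εd|) = 1.2 / (1.2 + 1.3) = 0.48.
So consumers bear ≈ 0.48 × $4 = $1.92; producers bear $2.08.

Consumers bear ≈ $1.92 per board-foot.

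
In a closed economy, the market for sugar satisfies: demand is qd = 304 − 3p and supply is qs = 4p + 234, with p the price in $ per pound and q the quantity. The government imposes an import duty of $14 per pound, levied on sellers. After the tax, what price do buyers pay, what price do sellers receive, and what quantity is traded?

Before the tax: set 304 − 3p = 4p + 234 → p* = $10, q* = 274.
With the tax collected from sellers, supply shifts: qs = 4(p − 14) + 234.
New equilibrium: buyers pay $18, sellers receive $4, q = 250. (Wedge: pb − ps = 14.)

Buyers pay $18; sellers receive $4; quantity = 250.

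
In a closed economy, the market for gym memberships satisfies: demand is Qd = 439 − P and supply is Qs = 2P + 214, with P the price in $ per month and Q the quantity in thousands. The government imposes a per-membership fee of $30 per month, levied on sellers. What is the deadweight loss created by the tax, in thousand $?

Without the tax, 439 − P = 2P + 214 gives 3P = 225, so P* = $75 and Q* = 364.
With the tax collected from sellers, supply shifts: Qs = 2(P − 30) + 214.
Solving gives Q = 344 with buyers paying $95 and sellers receiving $65 (the $30 wedge).
Quantity falls by |ΔQ| = |364 − 344| = 20.
DWL = ½ · t · |ΔQ| = ½ · 30 · 20 = $300.

Deadweight loss = $300 thousand.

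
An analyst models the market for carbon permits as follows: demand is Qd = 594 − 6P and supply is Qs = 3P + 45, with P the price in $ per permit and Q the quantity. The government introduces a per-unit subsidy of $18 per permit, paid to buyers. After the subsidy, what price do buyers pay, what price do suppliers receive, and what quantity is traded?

Buyers pay $55; suppliers receive $73; quantity = 264.

Before the subsidy: set 594 − 6P = 3P + 45 → P* = $61, Q* = 228.
With a per-unit subsidy paid to buyers, each effectively pays P − 18, so demand becomes Qd = 594 − 6(P − 18).
New equilibrium: buyers pay $55, suppliers receive $73, Q = 264. (Wedge: Pb − Ps = −18.)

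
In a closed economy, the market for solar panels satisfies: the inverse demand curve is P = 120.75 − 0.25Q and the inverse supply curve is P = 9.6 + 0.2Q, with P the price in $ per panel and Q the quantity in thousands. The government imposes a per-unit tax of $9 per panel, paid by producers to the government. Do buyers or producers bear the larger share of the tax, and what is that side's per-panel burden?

Rewrite in direct form: Qd = 483 − 4P and Qs = 5P − 48.
Before the tax: set 483 − 4P = 5P − 48 → P* = $59, Q* = 247.
With the tax collected from producers, supply shifts: Qs = 5(P − 9) − 48.
New equilibrium: buyers pay $64, producers receive $55, Q = 227. (Wedge: Pb − Ps = 9.)
Per-panel burden: buyers $5, producers $4.
Buyers take the larger share because demand is less price-elastic here (demand slope 4 vs supply slope 5).

Buyers bear the larger share: $5 per panel.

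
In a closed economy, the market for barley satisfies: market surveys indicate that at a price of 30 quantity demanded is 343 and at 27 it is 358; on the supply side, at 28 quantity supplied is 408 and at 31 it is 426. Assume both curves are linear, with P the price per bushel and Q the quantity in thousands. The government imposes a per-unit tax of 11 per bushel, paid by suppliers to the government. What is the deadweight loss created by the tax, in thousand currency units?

Deadweight loss = 165 thousand.

Demand slope: (358 − 343)/(27 − 30) = -5, so Qd = 493 − 5P.
Supply slope: (426 − 408)/(31 − 28) = 6, so Qs = 6P + 240.
Without the tax, 493 − 5P = 6P + 240 gives 11P = 253, so P* = 23 and Q* = 378.
With the tax collected from suppliers, supply shifts: Qs = 6(P − 11) + 240.
Solving gives Q = 348 with buyers paying 29 and suppliers receiving 18 (the 11 wedge).
Quantity falls by |ΔQ| = |378 − 348| = 30.
DWL = ½ · t · |ΔQ| = ½ · 11 · 30 = 165.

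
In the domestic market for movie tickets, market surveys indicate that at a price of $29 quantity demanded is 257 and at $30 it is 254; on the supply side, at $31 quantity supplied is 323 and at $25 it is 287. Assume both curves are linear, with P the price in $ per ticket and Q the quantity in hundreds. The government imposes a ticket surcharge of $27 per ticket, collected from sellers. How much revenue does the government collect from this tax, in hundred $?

Demand slope: (254 − 257)/(30 − 29) = -3, so Qd = 344 − 3P.
Supply slope: (287 − 323)/(25 − 31) = 6, so Qs = 6P + 137.
Without the tax, 344 − 3P = 6P + 137 gives 9P = 207, so P* = $23 and Q* = 275.
With the tax collected from sellers, supply shifts: Qs = 6(P − 27) + 137.
Solving gives Q = 221 with buyers paying $41 and sellers receiving $14 (the $27 wedge).
Revenue = t · Q = 27 · 221 = $5967.

Tax revenue = $5967 hundred.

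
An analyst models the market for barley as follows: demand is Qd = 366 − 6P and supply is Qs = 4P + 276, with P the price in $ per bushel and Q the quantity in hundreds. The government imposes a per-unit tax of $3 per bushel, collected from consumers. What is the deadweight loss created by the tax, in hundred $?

Without the tax, 366 − 6P = 4P + 276 gives 10P = 90, so P* = $9 and Q* = 312.
With the tax collected from consumers, demand (in seller-price terms) shifts: Qd = 366 − 6(P + 3).
New equilibrium: consumers pay $10.2, suppliers receive $7.2, Q = 304.8. (Wedge: Pb − Ps = 3.)
Quantity falls by |ΔQ| = |312 − 304.8| = 7.2.
DWL = ½ · t · |ΔQ| = ½ · 3 · 7.2 = $10.8.

Deadweight loss = $10.8 hundred.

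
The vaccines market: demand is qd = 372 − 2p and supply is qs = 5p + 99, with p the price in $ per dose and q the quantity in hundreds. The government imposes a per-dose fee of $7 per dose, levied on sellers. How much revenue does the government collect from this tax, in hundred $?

Tax revenue = $1988 hundred.

Before the tax: set 372 − 2p = 5p + 99 → p* = $39, q* = 294.
With the tax collected from sellers, supply shifts: qs = 5(p − 7) + 99.
New equilibrium: consumers pay $44, sellers receive $37, q = 284. (Wedge: pb − ps = 7.)
Revenue = t · Q = 7 · 284 = $1988.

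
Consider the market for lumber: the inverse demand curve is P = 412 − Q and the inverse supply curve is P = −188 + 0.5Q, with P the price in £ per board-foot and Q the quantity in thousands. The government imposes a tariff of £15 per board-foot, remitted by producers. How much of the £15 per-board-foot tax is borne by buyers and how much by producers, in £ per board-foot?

Buyers bear £10 per board-foot; producers bear £5 per board-foot.

Rewrite in direct form: Qd = 412 − P and Qs = 2P + 376.
Before the tax: set 412 − P = 2P + 376 → P* = £12, Q* = 400.
With the tax collected from producers, supply shifts: Qs = 2(P − 15) + 376.
New equilibrium: buyers pay £22, producers receive £7, Q = 390. (Wedge: Pb − Ps = 15.)
Burden on buyers: £10; on producers: £5. (They sum to £15.)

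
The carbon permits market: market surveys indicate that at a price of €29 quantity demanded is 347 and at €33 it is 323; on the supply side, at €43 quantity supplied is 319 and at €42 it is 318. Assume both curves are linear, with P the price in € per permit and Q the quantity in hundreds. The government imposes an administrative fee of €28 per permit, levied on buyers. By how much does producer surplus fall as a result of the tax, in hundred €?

Producer surplus falls by €7176 hundred.

Demand slope: (323 − 347)/(33 − 29) = -6, so Qd = 521 − 6P.
Supply slope: (318 − 319)/(42 − 43) = 1, so Qs = P + 276.
Before the tax: set 521 − 6P = P + 276 → P* = €35, Q* = 311.
With the tax collected from buyers, demand (in seller-price terms) shifts: Qd = 521 − 6(P + 28).
New equilibrium: buyers pay €39, producers receive €11, Q = 287. (Wedge: Pb − Ps = 28.)
ΔPS is the trapezoid between Q = 287 and Q = 311 of height €24: ½ · (311 + 287) · 24 = €7176.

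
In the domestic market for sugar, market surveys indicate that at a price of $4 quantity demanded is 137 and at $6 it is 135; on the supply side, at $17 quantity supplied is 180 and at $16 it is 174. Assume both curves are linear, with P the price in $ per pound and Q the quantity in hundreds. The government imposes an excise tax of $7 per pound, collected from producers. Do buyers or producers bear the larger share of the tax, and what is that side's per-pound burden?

Demand slope: (135 − 137)/(6 − 4) = -1, so Qd = 141 − P.
Supply slope: (174 − 180)/(16 − 17) = 6, so Qs = 6P + 78.
Without the tax, 141 − P = 6P + 78 gives 7P = 63, so P* = $9 and Q* = 132.
With the tax collected from producers, supply shifts: Qs = 6(P − 7) + 78.
Solving gives Q = 126 with buyers paying $15 and producers receiving $8 (the $7 wedge).
Per-pound burden: buyers $6, producers $1.
Buyers take the larger share because demand is less price-elastic here (demand slope 1 vs supply slope 6).
The less price-elastic side of the market bears the larger share of a per-unit tax.

Buyers bear the larger share: $6 per pound.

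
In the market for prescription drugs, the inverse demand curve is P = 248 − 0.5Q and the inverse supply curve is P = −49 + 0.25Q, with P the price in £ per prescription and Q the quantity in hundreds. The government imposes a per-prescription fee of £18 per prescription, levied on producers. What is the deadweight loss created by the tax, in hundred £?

Rewrite in direct form: Qd = 496 − 2P and Qs = 4P + 196.
Without the tax, 496 − 2P = 4P + 196 gives 6P = 300, so P* = £50 and Q* = 396.
With the tax collected from producers, supply shifts: Qs = 4(P − 18) + 196.
Solving gives Q = 372 with buyers paying £62 and producers receiving £44 (the £18 wedge).
Quantity falls by |ΔQ| = |396 − 372| = 24.
DWL = ½ · t · |ΔQ| = ½ · 18 · 24 = £216.

Deadweight loss = £216 hundred.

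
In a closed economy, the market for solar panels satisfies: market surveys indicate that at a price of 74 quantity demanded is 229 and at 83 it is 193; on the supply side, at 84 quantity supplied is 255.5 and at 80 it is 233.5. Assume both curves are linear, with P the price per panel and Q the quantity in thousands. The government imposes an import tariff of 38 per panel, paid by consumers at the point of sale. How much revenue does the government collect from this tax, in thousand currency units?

Demand slope: (193 − 229)/(83 − 74) = -4, so Qd = 525 − 4P.
Supply slope: (233.5 − 255.5)/(80 − 84) = 5.5, so Qs = 5.5P − 206.5.
Before the tax: set 525 − 4P = 5.5P − 206.5 → P* = 77, Q* = 217.
With the tax collected from consumers, demand (in seller-price terms) shifts: Qd = 525 − 4(P + 38).
Solving gives Q = 129 with consumers paying 99 and producers receiving 61 (the 38 wedge).
Revenue = t · Q = 38 · 129 = 4902.

Tax revenue = 4902 thousand.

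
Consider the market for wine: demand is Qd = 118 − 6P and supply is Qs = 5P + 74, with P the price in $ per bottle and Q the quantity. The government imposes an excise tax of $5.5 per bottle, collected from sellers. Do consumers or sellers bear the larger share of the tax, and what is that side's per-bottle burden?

Sellers bear the larger share: $3 per bottle.

Before the tax: set 118 − 6P = 5P + 74 → P* = $4, Q* = 94.
With the tax collected from sellers, supply shifts: Qs = 5(P − 5.5) + 74.
Solving gives Q = 79 with consumers paying $6.5 and sellers receiving $1 (the $5.5 wedge).
Per-bottle burden: consumers $2.5, sellers $3.
Sellers take the larger share because supply is less price-elastic here (demand slope 6 vs supply slope 5).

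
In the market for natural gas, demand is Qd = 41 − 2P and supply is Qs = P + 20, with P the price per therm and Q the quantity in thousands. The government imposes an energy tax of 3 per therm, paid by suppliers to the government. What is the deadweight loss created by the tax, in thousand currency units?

Before the tax: set 41 − 2P = P + 20 → P* = 7, Q* = 27.
With the tax collected from suppliers, supply shifts: Qs = (P − 3) + 20.
Solving gives Q = 25 with consumers paying 8 and suppliers receiving 5 (the 3 wedge).
Quantity falls by |ΔQ| = |27 − 25| = 2.
DWL = ½ · t · |ΔQ| = ½ · 3 · 2 = 3.

Deadweight loss = 3 thousand.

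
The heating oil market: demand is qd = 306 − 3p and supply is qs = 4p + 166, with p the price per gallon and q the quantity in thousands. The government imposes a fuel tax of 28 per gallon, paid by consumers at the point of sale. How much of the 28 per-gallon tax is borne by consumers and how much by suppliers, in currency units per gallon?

Without the tax, 306 − 3p = 4p + 166 gives 7p = 140, so p* = 20 and q* = 246.
With the tax collected from consumers, demand (in seller-price terms) shifts: qd = 306 − 3(p + 28).
New equilibrium: consumers pay 36, suppliers receive 8, q = 198. (Wedge: pb − ps = 28.)
Burden on consumers: 16; on suppliers: 12. (They sum to 28.)

Consumers bear 16 per gallon; suppliers bear 12 per gallon.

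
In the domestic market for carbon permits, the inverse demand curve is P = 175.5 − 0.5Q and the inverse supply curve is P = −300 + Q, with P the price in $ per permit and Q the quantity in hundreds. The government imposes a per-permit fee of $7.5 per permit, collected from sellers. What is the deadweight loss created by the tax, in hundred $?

Rewrite in direct form: Qd = 351 − 2P and Qs = P + 300.
Without the tax, 351 − 2P = P + 300 gives 3P = 51, so P* = $17 and Q* = 317.
With the tax collected from sellers, supply shifts: Qs = (P − 7.5) + 300.
New equilibrium: buyers pay $19.5, sellers receive $12, Q = 312. (Wedge: Pb − Ps = 7.5.)
Quantity falls by |ΔQ| = |317 − 312| = 5.
DWL = ½ · t · |ΔQ| = ½ · 7.5 · 5 = $18.75.

Deadweight loss = $18.75 hundred.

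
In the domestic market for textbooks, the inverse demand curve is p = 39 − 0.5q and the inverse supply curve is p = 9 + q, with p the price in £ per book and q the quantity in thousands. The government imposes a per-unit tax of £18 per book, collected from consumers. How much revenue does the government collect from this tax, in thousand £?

Tax revenue = £144 thousand.

Rewrite in direct form: qd = 78 − 2p and qs = p − 9.
Without the tax, 78 − 2p = p − 9 gives 3p = 87, so p* = £29 and q* = 20.
With the tax collected from consumers, demand (in seller-price terms) shifts: qd = 78 − 2(p + 18).
Solving gives q = 8 with consumers paying £35 and producers receiving £17 (the £18 wedge).
Revenue = t · Q = 18 · 8 = £144.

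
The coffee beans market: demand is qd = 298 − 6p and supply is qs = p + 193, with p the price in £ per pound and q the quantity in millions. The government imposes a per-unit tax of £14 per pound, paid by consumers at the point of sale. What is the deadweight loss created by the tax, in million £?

Deadweight loss = £84 million.

Without the tax, 298 − 6p = p + 193 gives 7p = 105, so p* = £15 and q* = 208.
With the tax collected from consumers, demand (in seller-price terms) shifts: qd = 298 − 6(p + 14).
New equilibrium: consumers pay £17, producers receive £3, q = 196. (Wedge: pb − ps = 14.)
Quantity falls by |ΔQ| = |208 − 196| = 12.
DWL = ½ · t · |ΔQ| = ½ · 14 · 12 = £84.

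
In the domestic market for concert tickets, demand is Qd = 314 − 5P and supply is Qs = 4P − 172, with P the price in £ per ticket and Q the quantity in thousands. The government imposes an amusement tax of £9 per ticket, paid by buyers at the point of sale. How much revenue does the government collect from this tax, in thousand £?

Without the tax, 314 − 5P = 4P − 172 gives 9P = 486, so P* = £54 and Q* = 44.
With the tax collected from buyers, demand (in seller-price terms) shifts: Qd = 314 − 5(P + 9).
Solving gives Q = 24 with buyers paying £58 and sellers receiving £49 (the £9 wedge).
Revenue = t · Q = 9 · 24 = £216.

Tax revenue = £216 thousand.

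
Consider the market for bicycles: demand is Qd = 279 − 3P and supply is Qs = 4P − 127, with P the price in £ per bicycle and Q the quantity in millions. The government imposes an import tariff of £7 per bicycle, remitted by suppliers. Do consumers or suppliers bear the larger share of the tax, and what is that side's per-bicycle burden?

Consumers bear the larger share: £4 per bicycle.

Without the tax, 279 − 3P = 4P − 127 gives 7P = 406, so P* = £58 and Q* = 105.
With the tax collected from suppliers, supply shifts: Qs = 4(P − 7) − 127.
New equilibrium: consumers pay £62, suppliers receive £55, Q = 93. (Wedge: Pb − Ps = 7.)
Per-bicycle burden: consumers £4, suppliers £3.
Consumers take the larger share because demand is less price-elastic here (demand slope 3 vs supply slope 4).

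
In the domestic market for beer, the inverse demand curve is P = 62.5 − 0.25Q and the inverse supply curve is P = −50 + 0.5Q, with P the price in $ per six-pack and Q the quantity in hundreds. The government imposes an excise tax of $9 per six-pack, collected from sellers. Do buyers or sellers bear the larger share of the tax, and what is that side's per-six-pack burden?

Sellers bear the larger share: $6 per six-pack.

Rewrite in direct form: Qd = 250 − 4P and Qs = 2P + 100.
Without the tax, 250 − 4P = 2P + 100 gives 6P = 150, so P* = $25 and Q* = 150.
With the tax collected from sellers, supply shifts: Qs = 2(P − 9) + 100.
Solving gives Q = 138 with buyers paying $28 and sellers receiving $19 (the $9 wedge).
Per-six-pack burden: buyers $3, sellers $6.
Sellers take the larger share because supply is less price-elastic here (demand slope 4 vs supply slope 2).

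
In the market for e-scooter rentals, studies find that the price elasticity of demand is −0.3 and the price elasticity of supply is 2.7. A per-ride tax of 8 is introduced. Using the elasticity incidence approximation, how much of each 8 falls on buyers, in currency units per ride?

Buyers bear ≈ 7.2 per ride.

Incidence ratio: buyers' share ≈ εs / (εs + |εd|) = 2.7 / (2.7 + 0.3) = 0.9.
So buyers bear ≈ 0.9 × 8 = 7.2; producers bear 0.8.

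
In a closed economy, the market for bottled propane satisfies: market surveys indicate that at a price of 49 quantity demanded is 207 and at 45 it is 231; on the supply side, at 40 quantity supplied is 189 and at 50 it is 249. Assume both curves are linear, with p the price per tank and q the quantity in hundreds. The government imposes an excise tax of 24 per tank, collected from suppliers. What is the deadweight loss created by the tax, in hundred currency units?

Deadweight loss = 864 hundred.

Demand slope: (231 − 207)/(45 − 49) = -6, so qd = 501 − 6p.
Supply slope: (249 − 189)/(50 − 40) = 6, so qs = 6p − 51.
Before the tax: set 501 − 6p = 6p − 51 → p* = 46, q* = 225.
With the tax collected from suppliers, supply shifts: qs = 6(p − 24) − 51.
New equilibrium: buyers pay 58, suppliers receive 34, q = 153. (Wedge: pb − ps = 24.)
Quantity falls by |ΔQ| = |225 − 153| = 72.
DWL = ½ · t · |ΔQ| = ½ · 24 · 72 = 864.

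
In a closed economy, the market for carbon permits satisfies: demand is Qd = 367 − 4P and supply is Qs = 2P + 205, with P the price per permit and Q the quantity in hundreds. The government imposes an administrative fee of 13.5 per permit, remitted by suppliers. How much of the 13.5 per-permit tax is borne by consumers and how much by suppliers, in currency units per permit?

Consumers bear 4.5 per permit; suppliers bear 9 per permit.

Before the tax: set 367 − 4P = 2P + 205 → P* = 27, Q* = 259.
With the tax collected from suppliers, supply shifts: Qs = 2(P − 13.5) + 205.
New equilibrium: consumers pay 31.5, suppliers receive 18, Q = 241. (Wedge: Pb − Ps = 13.5.)
Burden on consumers: 4.5; on suppliers: 9. (They sum to 13.5.)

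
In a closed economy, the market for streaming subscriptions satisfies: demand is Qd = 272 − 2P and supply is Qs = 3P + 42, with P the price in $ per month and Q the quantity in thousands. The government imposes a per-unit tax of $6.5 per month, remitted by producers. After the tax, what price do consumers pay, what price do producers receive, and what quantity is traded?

Before the tax: set 272 − 2P = 3P + 42 → P* = $46, Q* = 180.
With the tax collected from producers, supply shifts: Qs = 3(P − 6.5) + 42.
Solving gives Q = 172.2 with consumers paying $49.9 and producers receiving $43.4 (the $6.5 wedge).

Consumers pay $49.9; producers receive $43.4; quantity = 172.2.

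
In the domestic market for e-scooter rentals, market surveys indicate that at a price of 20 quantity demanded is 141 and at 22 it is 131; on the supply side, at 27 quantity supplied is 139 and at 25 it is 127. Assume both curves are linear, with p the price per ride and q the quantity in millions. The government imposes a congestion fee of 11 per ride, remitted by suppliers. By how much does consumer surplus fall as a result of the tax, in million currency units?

Consumer surplus falls by 636 million.

Demand slope: (131 − 141)/(22 − 20) = -5, so qd = 241 − 5p.
Supply slope: (127 − 139)/(25 − 27) = 6, so qs = 6p − 23.
Without the tax, 241 − 5p = 6p − 23 gives 11p = 264, so p* = 24 and q* = 121.
With the tax collected from suppliers, supply shifts: qs = 6(p − 11) − 23.
New equilibrium: buyers pay 30, suppliers receive 19, q = 91. (Wedge: pb − ps = 11.)
ΔCS is the trapezoid between Q = 91 and Q = 121 of height 6: ½ · (121 + 91) · 6 = 636.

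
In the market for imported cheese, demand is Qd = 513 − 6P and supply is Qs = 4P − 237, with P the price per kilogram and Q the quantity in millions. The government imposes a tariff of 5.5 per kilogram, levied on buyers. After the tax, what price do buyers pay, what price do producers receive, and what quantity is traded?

Before the tax: set 513 − 6P = 4P − 237 → P* = 75, Q* = 63.
With the tax collected from buyers, demand (in seller-price terms) shifts: Qd = 513 − 6(P + 5.5).
New equilibrium: buyers pay 77.2, producers receive 71.7, Q = 49.8. (Wedge: Pb − Ps = 5.5.)

Buyers pay 77.2; producers receive 71.7; quantity = 49.8.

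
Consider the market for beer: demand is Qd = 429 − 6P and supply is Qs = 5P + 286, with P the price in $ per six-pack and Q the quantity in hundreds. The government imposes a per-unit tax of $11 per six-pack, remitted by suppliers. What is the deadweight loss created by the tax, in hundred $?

Without the tax, 429 − 6P = 5P + 286 gives 11P = 143, so P* = $13 and Q* = 351.
With the tax collected from suppliers, supply shifts: Qs = 5(P − 11) + 286.
Solving gives Q = 321 with buyers paying $18 and suppliers receiving $7 (the $11 wedge).
Quantity falls by |ΔQ| = |351 − 321| = 30.
DWL = ½ · t · |ΔQ| = ½ · 11 · 30 = $165.

Deadweight loss = $165 hundred.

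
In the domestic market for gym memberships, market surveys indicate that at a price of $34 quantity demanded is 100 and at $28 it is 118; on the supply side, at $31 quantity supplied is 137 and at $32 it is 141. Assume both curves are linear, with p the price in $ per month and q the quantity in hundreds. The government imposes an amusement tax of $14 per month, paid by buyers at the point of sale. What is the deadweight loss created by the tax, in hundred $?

Deadweight loss = $168 hundred.

Demand slope: (118 − 100)/(28 − 34) = -3, so qd = 202 − 3p.
Supply slope: (141 − 137)/(32 − 31) = 4, so qs = 4p + 13.
Before the tax: set 202 − 3p = 4p + 13 → p* = $27, q* = 121.
With the tax collected from buyers, demand (in seller-price terms) shifts: qd = 202 − 3(p + 14).
Solving gives q = 97 with buyers paying $35 and suppliers receiving $21 (the $14 wedge).
Quantity falls by |ΔQ| = |121 − 97| = 24.
DWL = ½ · t · |ΔQ| = ½ · 14 · 24 = $168.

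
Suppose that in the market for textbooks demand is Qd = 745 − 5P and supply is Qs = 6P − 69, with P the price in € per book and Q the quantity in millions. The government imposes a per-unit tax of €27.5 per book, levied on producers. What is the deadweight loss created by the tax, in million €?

Before the tax: set 745 − 5P = 6P − 69 → P* = €74, Q* = 375.
With the tax collected from producers, supply shifts: Qs = 6(P − 27.5) − 69.
New equilibrium: consumers pay €89, producers receive €61.5, Q = 300. (Wedge: Pb − Ps = 27.5.)
Quantity falls by |ΔQ| = |375 − 300| = 75.
DWL = ½ · t · |ΔQ| = ½ · 27.5 · 75 = €1031.25.

Deadweight loss = €1031.25 million.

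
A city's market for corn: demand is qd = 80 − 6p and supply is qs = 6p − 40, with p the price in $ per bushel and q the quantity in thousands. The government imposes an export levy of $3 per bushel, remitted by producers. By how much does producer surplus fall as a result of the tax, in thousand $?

Producer surplus falls by $23.25 thousand.

Without the tax, 80 − 6p = 6p − 40 gives 12p = 120, so p* = $10 and q* = 20.
With the tax collected from producers, supply shifts: qs = 6(p − 3) − 40.
New equilibrium: consumers pay $11.5, producers receive $8.5, q = 11. (Wedge: pb − ps = 3.)
ΔPS is the trapezoid between Q = 11 and Q = 20 of height $1.5: ½ · (20 + 11) · 1.5 = $23.25.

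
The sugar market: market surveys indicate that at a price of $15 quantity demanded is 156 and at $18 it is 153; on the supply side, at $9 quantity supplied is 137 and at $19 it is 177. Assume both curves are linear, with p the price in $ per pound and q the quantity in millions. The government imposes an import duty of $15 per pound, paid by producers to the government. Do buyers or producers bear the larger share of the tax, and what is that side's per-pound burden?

Demand slope: (153 − 156)/(18 − 15) = -1, so qd = 171 − p.
Supply slope: (177 − 137)/(19 − 9) = 4, so qs = 4p + 101.
Before the tax: set 171 − p = 4p + 101 → p* = $14, q* = 157.
With the tax collected from producers, supply shifts: qs = 4(p − 15) + 101.
New equilibrium: buyers pay $26, producers receive $11, q = 145. (Wedge: pb − ps = 15.)
Per-pound burden: buyers $12, producers $3.
Buyers take the larger share because demand is less price-elastic here (demand slope 1 vs supply slope 4).
The less price-elastic side of the market bears the larger share of a per-unit tax.

Buyers bear the larger share: $12 per pound.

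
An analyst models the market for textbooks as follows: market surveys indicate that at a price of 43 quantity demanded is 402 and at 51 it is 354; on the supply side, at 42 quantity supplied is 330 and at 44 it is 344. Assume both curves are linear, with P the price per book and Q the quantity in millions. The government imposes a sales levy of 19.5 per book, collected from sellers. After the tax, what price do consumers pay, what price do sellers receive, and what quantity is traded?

Demand slope: (354 − 402)/(51 − 43) = -6, so Qd = 660 − 6P.
Supply slope: (344 − 330)/(44 − 42) = 7, so Qs = 7P + 36.
Without the tax, 660 − 6P = 7P + 36 gives 13P = 624, so P* = 48 and Q* = 372.
With the tax collected from sellers, supply shifts: Qs = 7(P − 19.5) + 36.
New equilibrium: consumers pay 58.5, sellers receive 39, Q = 309. (Wedge: Pb − Ps = 19.5.)

Consumers pay 58.5; sellers receive 39; quantity = 309.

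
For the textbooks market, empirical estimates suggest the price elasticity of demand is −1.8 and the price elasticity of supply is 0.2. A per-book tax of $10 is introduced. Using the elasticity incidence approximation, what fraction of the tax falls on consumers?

Incidence ratio: consumers' share ≈ εs / (εs + |εd|) = 0.2 / (0.2 + 1.8) = 0.1.
Supply is the less elastic side, so consumers bear the smaller share.

Consumers' share ≈ 0.1.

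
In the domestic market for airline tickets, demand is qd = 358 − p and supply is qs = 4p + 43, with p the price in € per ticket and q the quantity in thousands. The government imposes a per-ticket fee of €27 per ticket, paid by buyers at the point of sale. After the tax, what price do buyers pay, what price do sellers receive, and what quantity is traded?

Buyers pay €84.6; sellers receive €57.6; quantity = 273.4.

Before the tax: set 358 − p = 4p + 43 → p* = €63, q* = 295.
With the tax collected from buyers, demand (in seller-price terms) shifts: qd = 358 − (p + 27).
New equilibrium: buyers pay €84.6, sellers receive €57.6, q = 273.4. (Wedge: pb − ps = 27.)
The less price-elastic side of the market bears the larger share of a per-unit tax.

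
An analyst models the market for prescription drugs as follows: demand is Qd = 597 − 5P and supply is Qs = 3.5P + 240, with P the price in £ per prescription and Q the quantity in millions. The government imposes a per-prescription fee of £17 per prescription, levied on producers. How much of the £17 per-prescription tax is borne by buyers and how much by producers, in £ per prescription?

Without the tax, 597 − 5P = 3.5P + 240 gives 8.5P = 357, so P* = £42 and Q* = 387.
With the tax collected from producers, supply shifts: Qs = 3.5(P − 17) + 240.
Solving gives Q = 352 with buyers paying £49 and producers receiving £32 (the £17 wedge).
Burden on buyers: £7; on producers: £10. (They sum to £17.)
The less price-elastic side of the market bears the larger share of a per-unit tax.

Buyers bear £7 per prescription; producers bear £10 per prescription.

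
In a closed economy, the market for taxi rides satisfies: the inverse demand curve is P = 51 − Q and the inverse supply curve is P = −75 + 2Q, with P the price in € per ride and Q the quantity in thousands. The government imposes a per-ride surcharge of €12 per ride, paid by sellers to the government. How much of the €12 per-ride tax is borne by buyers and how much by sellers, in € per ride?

Inverting to Q(P) form: Qd = 51 − P; Qs = 0.5P + 37.5.
Before the tax: set 51 − P = 0.5P + 37.5 → P* = €9, Q* = 42.
With the tax collected from sellers, supply shifts: Qs = 0.5(P − 12) + 37.5.
New equilibrium: buyers pay €13, sellers receive €1, Q = 38. (Wedge: Pb − Ps = 12.)
Burden on buyers: €4; on sellers: €8. (They sum to €12.)

Buyers bear €4 per ride; sellers bear €8 per ride.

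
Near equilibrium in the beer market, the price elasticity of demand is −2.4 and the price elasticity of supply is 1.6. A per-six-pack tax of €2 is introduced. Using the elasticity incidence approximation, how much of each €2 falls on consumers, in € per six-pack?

Incidence ratio: consumers' share ≈ εs / (εs + |εd|) = 1.6 / (1.6 + 2.4) = 0.4.
So consumers bear ≈ 0.4 × €2 = €0.8; suppliers bear €1.2.

Consumers bear ≈ €0.8 per six-pack.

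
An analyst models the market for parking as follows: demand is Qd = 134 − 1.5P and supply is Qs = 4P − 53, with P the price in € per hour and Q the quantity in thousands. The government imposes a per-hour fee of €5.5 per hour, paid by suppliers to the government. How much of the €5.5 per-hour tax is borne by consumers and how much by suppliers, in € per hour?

Consumers bear €4 per hour; suppliers bear €1.5 per hour.

Before the tax: set 134 − 1.5P = 4P − 53 → P* = €34, Q* = 83.
With the tax collected from suppliers, supply shifts: Qs = 4(P − 5.5) − 53.
Solving gives Q = 77 with consumers paying €38 and suppliers receiving €32.5 (the €5.5 wedge).
Burden on consumers: €4; on suppliers: €1.5. (They sum to €5.5.)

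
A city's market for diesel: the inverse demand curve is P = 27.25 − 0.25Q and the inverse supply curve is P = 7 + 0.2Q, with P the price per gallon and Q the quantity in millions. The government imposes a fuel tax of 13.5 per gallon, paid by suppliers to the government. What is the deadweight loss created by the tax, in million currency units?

Deadweight loss = 202.5 million.

Rewrite in direct form: Qd = 109 − 4P and Qs = 5P − 35.
Without the tax, 109 − 4P = 5P − 35 gives 9P = 144, so P* = 16 and Q* = 45.
With the tax collected from suppliers, supply shifts: Qs = 5(P − 13.5) − 35.
New equilibrium: consumers pay 23.5, suppliers receive 10, Q = 15. (Wedge: Pb − Ps = 13.5.)
Quantity falls by |ΔQ| = |45 − 15| = 30.
DWL = ½ · t · |ΔQ| = ½ · 13.5 · 30 = 202.5.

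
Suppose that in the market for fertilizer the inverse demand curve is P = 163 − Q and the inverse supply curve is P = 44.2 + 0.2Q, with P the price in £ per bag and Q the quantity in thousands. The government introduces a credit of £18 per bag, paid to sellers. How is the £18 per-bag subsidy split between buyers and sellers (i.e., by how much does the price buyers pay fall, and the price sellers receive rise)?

Buyers gain £15 per bag; sellers gain £3 per bag.

Rewrite in direct form: Qd = 163 − P and Qs = 5P − 221.
Before the subsidy: set 163 − P = 5P − 221 → P* = £64, Q* = 99.
With a per-unit subsidy paid to sellers, each receives P + 18 per unit sold, so supply becomes Qs = 5(P + 18) − 221.
Solving gives Q = 114 with buyers paying £49 and sellers receiving £67 (the £18 wedge).
Gain to buyers: £15; to sellers: £3. (They sum to £18.)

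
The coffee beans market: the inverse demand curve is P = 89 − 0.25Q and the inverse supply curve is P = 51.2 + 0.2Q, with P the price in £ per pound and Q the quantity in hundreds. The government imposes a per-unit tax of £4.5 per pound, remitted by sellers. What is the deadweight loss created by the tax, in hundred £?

Deadweight loss = £22.5 hundred.

Rewrite in direct form: Qd = 356 − 4P and Qs = 5P − 256.
Without the tax, 356 − 4P = 5P − 256 gives 9P = 612, so P* = £68 and Q* = 84.
With the tax collected from sellers, supply shifts: Qs = 5(P − 4.5) − 256.
New equilibrium: consumers pay £70.5, sellers receive £66, Q = 74. (Wedge: Pb − Ps = 4.5.)
Quantity falls by |ΔQ| = |84 − 74| = 10.
DWL = ½ · t · |ΔQ| = ½ · 4.5 · 10 = £22.5.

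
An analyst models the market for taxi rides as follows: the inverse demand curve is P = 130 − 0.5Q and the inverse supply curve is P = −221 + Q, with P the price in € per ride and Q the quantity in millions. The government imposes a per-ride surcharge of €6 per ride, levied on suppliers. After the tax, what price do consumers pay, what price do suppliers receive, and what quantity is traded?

Consumers pay €15; suppliers receive €9; quantity = 230.

Rewrite in direct form: Qd = 260 − 2P and Qs = P + 221.
Without the tax, 260 − 2P = P + 221 gives 3P = 39, so P* = €13 and Q* = 234.
With the tax collected from suppliers, supply shifts: Qs = (P − 6) + 221.
Solving gives Q = 230 with consumers paying €15 and suppliers receiving €9 (the €6 wedge).
The less price-elastic side of the market bears the larger share of a per-unit tax.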